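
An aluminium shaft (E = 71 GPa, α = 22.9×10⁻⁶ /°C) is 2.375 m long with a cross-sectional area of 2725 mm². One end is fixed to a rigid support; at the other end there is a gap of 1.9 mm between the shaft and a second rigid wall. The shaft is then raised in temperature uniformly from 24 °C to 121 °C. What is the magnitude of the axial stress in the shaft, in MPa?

σ ≈ 101 MPa (compressive)

Unrestrained expansion: δ_free = αΔT L = 22.9×10⁻⁶ × 97 × 2375 = 5.276 mm.
After closing the 1.9 mm clearance, 5.276 − 1.9 = 3.376 mm of expansion remains to be suppressed by the wall.
Compatibility: PL/(AE) = 3.376 mm, so σ = P/A = E × (3.376/2375) = 100.9 MPa.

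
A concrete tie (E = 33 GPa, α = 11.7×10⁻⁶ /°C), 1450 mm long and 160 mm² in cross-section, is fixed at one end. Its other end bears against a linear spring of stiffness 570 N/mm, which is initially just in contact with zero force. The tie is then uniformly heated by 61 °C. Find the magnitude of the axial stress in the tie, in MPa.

σ ≈ 3.19 MPa (compressive)

The unrestrained thermal change is αΔT L = 11.7×10⁻⁶ × 61 × 1450 = 1.035 mm.
With a force P in the spring, the elastic change of the tie is PL/(AE) and that of the spring is P/k; compatibility requires their sum to equal δ_free.
P [ L/(AE) + 1/k ] = δ_free → P [ 1450/(160×33×10³) + 1/(570) ] = 1.035.
P = 1.035 / 0.002029 = 510 N.
σ = P/A = 510/160 = 3.188 MPa.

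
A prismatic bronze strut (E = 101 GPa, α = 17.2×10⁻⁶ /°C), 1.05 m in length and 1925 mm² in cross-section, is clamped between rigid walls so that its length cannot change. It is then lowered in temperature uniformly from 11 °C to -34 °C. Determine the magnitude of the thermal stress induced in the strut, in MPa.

With length fixed, the mechanical strain must cancel the thermal strain αΔT = 17.2×10⁻⁶ × 45 = 774×10⁻⁶.
The stress required to suppress this strain is σ = Eε = 101×10³ × 774×10⁻⁶ = 78.17 MPa, tensile since the strut is trying to contract.

σ ≈ 78.2 MPa (tensile)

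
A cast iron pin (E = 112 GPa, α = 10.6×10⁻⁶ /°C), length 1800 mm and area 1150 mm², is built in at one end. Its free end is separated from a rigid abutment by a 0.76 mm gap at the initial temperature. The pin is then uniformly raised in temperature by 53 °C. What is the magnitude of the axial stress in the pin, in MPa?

σ ≈ 15.6 MPa (compressive)

Free thermal elongation = αΔT L = 10.6×10⁻⁶ × 53 × 1800 = 1.011 mm.
The gap closes (δ_free > 0.76 mm) and the wall then resists a further 1.011 − 0.76 = 0.2512 mm of expansion.
Compatibility: PL/(AE) = 0.2512 mm, so σ = P/A = E × (0.2512/1800) = 15.63 MPa.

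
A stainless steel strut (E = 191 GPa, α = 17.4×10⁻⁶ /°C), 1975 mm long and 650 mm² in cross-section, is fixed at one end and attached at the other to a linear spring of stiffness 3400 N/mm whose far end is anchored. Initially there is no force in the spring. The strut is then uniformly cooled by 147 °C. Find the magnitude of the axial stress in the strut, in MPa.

σ ≈ 25.1 MPa (tensile)

Free thermal contraction: δ_free = αΔT L = 17.4×10⁻⁶ × 147 × 1975 = 5.052 mm.
With a force P in the spring, the elastic change of the strut is PL/(AE) and that of the spring is P/k; compatibility requires their sum to equal δ_free.
So P = δ_free / [L/(AE) + 1/k] = 5.052 / [ 1975/(650×191×10³) + 1/(3400) ].
P = 5.052 / 0.00031 = 16290 N.
σ = P/A = 16290/650 = 25.07 MPa.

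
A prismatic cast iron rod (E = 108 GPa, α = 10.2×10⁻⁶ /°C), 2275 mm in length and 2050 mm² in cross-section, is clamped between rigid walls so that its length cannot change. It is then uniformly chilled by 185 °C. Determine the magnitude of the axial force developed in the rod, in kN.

The ends cannot move, so σ = EαΔT = 108×10³ × 10.2×10⁻⁶ × 185 = 203.8 MPa.
P = AEαΔT = 2050 × 108×10³ × 10.2×10⁻⁶ × 185 = 417.8 kN (tensile).

P ≈ 418 kN (tensile)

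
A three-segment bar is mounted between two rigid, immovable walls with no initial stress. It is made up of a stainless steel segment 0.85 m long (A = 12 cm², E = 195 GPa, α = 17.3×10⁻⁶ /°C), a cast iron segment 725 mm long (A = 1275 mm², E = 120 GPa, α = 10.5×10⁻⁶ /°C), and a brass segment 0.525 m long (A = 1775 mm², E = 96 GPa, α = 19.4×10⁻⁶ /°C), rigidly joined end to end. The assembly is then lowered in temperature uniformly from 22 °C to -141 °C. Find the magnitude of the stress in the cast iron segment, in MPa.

If the supports were absent, the total length change would be Σ αᵢΔT Lᵢ = 17.3×10⁻⁶×163×850 + 10.5×10⁻⁶×163×725 + 19.4×10⁻⁶×163×525 = 5.298 mm.
The rigid supports impose zero overall length change; the single axial force P common to all segments must satisfy P Σ Lᵢ/(AᵢEᵢ) = δ_free.
The series flexibility is Σ Lᵢ/(AᵢEᵢ) = 850/(1200×195×10³) + 725/(1275×120×10³) + 525/(1775×96×10³) = 1.145×10⁻⁵ mm/N.
So P = 5.298 / 1.145×10⁻⁵ = 462.6 kN, tensile.
σ_{cast iron} = P / A = 462600 / 1275 = 362.8 MPa.

σ ≈ 363 MPa (tensile)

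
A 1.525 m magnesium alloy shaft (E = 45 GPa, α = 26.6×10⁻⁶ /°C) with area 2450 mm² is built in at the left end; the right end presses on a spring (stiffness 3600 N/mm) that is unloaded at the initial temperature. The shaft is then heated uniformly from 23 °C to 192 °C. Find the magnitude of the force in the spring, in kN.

P ≈ 23.5 kN

If the spring were absent the shaft would lengthen by αΔT L = 26.6×10⁻⁶ × 169 × 1525 = 6.855 mm.
Let P be the compressive force at the spring. The shaft shortens elastically by PL/(AE) and the spring compresses by P/k; together these equal δ_free.
So P = δ_free / [L/(AE) + 1/k] = 6.855 / [ 1525/(2450×45×10³) + 1/(3600) ].
P = 6.855 / 0.0002916 = 23510 N.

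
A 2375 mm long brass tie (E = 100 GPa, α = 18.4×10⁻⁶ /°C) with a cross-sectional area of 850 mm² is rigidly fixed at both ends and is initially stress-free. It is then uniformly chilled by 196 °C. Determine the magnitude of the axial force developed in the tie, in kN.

The ends cannot move, so σ = EαΔT = 100×10³ × 18.4×10⁻⁶ × 196 = 360.6 MPa.
Then P = σA = 360.6 × 850 mm² = 306.5 kN, tensile.

P ≈ 307 kN (tensile)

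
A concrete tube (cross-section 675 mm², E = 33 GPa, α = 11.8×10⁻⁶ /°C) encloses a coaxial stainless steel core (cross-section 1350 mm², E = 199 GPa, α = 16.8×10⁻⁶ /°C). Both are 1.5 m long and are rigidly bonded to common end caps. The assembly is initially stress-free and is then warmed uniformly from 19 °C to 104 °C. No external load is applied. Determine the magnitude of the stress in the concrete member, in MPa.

Both members must finish at the same length. With the larger α, the stainless steel tends to over-expand; the plates restrain it, putting the stainless steel in compression and the concrete in tension. With no external load the two internal forces are equal and opposite, magnitude P.
Setting the final lengths equal and cancelling L: (α₁ − α₂)ΔT = P/(A₁E₁) + P/(A₂E₂).
|α₁ − α₂|·ΔT = 5×10⁻⁶ × 85 = 0.000425.
1/(A₁E₁) + 1/(A₂E₂) = 1/(675×33×10³) + 1/(1350×199×10³) = 4.862×10⁻⁸ N⁻¹.
P = 0.000425 / 4.862×10⁻⁸ = 8742 N = 8.742 kN.
σ_{concrete} = P/A₁ = 8742/675 = 12.95 MPa, tensile.

σ ≈ 13 MPa (tensile)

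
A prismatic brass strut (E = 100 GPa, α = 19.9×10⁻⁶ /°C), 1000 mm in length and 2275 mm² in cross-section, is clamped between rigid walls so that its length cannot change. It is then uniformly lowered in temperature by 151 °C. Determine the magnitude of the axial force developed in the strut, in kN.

P ≈ 684 kN (tensile)

The ends cannot move, so σ = EαΔT = 100×10³ × 19.9×10⁻⁶ × 151 = 300.5 MPa.
Then P = σA = 300.5 × 2275 mm² = 683.6 kN, tensile.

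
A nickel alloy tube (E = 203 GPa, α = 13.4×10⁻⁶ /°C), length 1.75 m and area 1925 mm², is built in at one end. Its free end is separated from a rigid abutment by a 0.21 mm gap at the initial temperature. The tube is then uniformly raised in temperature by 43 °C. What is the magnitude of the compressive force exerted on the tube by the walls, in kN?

P ≈ 178 kN

If the wall were absent the tube would grow by αΔT L = 13.4×10⁻⁶ × 43 × 1750 = 1.008 mm.
After closing the 0.21 mm clearance, 1.008 − 0.21 = 0.7984 mm of expansion remains to be suppressed by the wall.
That suppressed elongation corresponds to σ = E·Δ/L = 203×10³ × 0.7984/1750 = 92.61 MPa.
Force on the wall = σA = 92.61 × 1925 mm² = 178.3 kN.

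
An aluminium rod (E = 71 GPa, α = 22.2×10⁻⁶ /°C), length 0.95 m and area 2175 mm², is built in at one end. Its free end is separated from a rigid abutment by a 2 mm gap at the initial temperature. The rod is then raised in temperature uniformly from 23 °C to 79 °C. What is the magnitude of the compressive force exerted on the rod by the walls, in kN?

Unrestrained expansion: δ_free = αΔT L = 22.2×10⁻⁶ × 56 × 950 = 1.181 mm.
Since δ_free = 1.18 mm is less than the 2 mm gap, the rod never touches the wall. No axial force develops.

P ≈ 0 kN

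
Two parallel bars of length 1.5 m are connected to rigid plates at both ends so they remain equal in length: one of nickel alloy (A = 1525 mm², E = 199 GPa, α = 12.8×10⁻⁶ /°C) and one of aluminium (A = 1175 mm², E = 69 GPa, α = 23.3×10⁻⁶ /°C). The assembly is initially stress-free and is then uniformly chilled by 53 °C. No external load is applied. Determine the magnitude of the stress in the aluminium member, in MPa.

σ ≈ 30.3 MPa (tensile)

Equilibrium of a rigid end plate with no external load gives equal and opposite internal forces ±P in the two members. Since α_{aluminium} > α_{nickel alloy}, cooling drives the aluminium into tension and the nickel alloy into compression.
Setting the final lengths equal and cancelling L: (α₁ − α₂)ΔT = P/(A₁E₁) + P/(A₂E₂).
|α₁ − α₂|·ΔT = 10.5×10⁻⁶ × 53 = 0.0005565.
1/(A₁E₁) + 1/(A₂E₂) = 1/(1525×199×10³) + 1/(1175×69×10³) = 1.563×10⁻⁸ N⁻¹.
So P = 0.0005565 / 1.563×10⁻⁸ = 35.61 kN.
σ_{aluminium} = P/A₂ = 35610/1175 = 30.3 MPa, tensile.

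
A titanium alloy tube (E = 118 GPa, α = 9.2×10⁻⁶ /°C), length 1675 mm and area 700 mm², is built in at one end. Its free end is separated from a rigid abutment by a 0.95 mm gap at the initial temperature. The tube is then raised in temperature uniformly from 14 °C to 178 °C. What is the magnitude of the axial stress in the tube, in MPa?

σ ≈ 111 MPa (compressive)

If the wall were absent the tube would grow by αΔT L = 9.2×10⁻⁶ × 164 × 1675 = 2.527 mm.
After closing the 0.95 mm clearance, 2.527 − 0.95 = 1.577 mm of expansion remains to be suppressed by the wall.
Compatibility: PL/(AE) = 1.577 mm, so σ = P/A = E × (1.577/1675) = 111.1 MPa.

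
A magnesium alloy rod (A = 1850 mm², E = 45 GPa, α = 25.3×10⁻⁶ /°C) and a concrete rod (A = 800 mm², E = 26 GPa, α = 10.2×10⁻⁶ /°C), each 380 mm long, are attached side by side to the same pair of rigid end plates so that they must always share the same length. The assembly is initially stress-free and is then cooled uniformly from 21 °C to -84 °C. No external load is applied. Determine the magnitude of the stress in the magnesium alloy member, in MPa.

Both members must finish at the same length. With the larger α, the magnesium alloy tends to over-contract; the plates restrain it, putting the magnesium alloy in tension and the concrete in compression. With no external load the two internal forces are equal and opposite, magnitude P.
Equating the net (thermal + elastic) strains gives |α₁ − α₂|·ΔT = P·[1/(A₁E₁) + 1/(A₂E₂)].
|α₁ − α₂|·ΔT = 15.1×10⁻⁶ × 105 = 0.001586.
1/(A₁E₁) + 1/(A₂E₂) = 1/(1850×45×10³) + 1/(800×26×10³) = 6.009×10⁻⁸ N⁻¹.
P = 0.001586 / 6.009×10⁻⁸ = 26390 N = 26.39 kN.
σ_{magnesium alloy} = P/A₁ = 26390/1850 = 14.26 MPa, tensile.

σ ≈ 14.3 MPa (tensile)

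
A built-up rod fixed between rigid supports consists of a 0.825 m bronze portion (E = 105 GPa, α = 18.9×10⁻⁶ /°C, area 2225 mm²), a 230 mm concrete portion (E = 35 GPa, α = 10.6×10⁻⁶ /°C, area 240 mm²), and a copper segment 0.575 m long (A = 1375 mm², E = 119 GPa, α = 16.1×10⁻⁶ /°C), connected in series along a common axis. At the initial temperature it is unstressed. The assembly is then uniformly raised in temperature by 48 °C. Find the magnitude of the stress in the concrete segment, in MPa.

With the walls removed the bar would change length by δ_free = Σ αᵢΔT Lᵢ = 18.9×10⁻⁶×48×825 + 10.6×10⁻⁶×48×230 + 16.1×10⁻⁶×48×575 = 1.31 mm.
Since the ends are fixed, an axial force P builds up, equal in every segment, with P · Σ Lᵢ/(AᵢEᵢ) = δ_free.
Σ Lᵢ/(AᵢEᵢ) = 825/(2225×105×10³) + 230/(240×35×10³) + 575/(1375×119×10³) = 3.443×10⁻⁵ mm/N.
Hence P = δ_free / Σ(L/AE) = 1.31/3.443×10⁻⁵ = 38.05 kN (compressive).
σ_{concrete} = P / A = 38050 / 240 = 158.5 MPa.

σ ≈ 159 MPa (compressive)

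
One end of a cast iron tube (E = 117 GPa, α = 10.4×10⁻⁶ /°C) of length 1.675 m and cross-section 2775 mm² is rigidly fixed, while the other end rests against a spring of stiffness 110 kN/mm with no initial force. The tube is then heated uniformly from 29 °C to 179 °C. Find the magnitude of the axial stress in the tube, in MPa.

σ ≈ 66.1 MPa (compressive)

If the spring were absent the tube would lengthen by αΔT L = 10.4×10⁻⁶ × 150 × 1675 = 2.613 mm.
Let P be the compressive force at the spring. The tube shortens elastically by PL/(AE) and the spring compresses by P/k; together these equal δ_free.
So P = δ_free / [L/(AE) + 1/k] = 2.613 / [ 1675/(2775×117×10³) + 1/(110×10³) ].
P = 2.613 / 1.425×10⁻⁵ = 183400 N.
σ = P/A = 183400/2775 = 66.08 MPa.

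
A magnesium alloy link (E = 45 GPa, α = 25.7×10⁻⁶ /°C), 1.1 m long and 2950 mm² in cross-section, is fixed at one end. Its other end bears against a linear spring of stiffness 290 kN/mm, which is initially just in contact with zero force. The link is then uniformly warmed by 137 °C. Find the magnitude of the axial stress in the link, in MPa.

The unrestrained thermal change is αΔT L = 25.7×10⁻⁶ × 137 × 1100 = 3.873 mm.
Let P be the compressive force at the spring. The link shortens elastically by PL/(AE) and the spring compresses by P/k; together these equal δ_free.
So P = δ_free / [L/(AE) + 1/k] = 3.873 / [ 1100/(2950×45×10³) + 1/(290×10³) ].
P = 3.873 / 1.173×10⁻⁵ = 330100 N.
σ = P/A = 330100/2950 = 111.9 MPa.

σ ≈ 112 MPa (compressive)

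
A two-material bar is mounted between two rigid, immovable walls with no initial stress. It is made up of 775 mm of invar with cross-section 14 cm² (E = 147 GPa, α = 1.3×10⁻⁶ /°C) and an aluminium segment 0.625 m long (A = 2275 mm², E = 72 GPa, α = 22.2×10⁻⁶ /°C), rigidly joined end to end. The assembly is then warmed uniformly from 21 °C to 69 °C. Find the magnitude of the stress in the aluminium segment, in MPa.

With the walls removed the bar would change length by δ_free = Σ αᵢΔT Lᵢ = 1.3×10⁻⁶×48×775 + 22.2×10⁻⁶×48×625 = 0.7144 mm.
The walls prevent any net length change, so an axial force P (same in every segment) develops. Compatibility: P · Σ Lᵢ/(AᵢEᵢ) = δ_free.
Σ Lᵢ/(AᵢEᵢ) = 775/(1400×147×10³) + 625/(2275×72×10³) = 7.581×10⁻⁶ mm/N.
So P = 0.7144 / 7.581×10⁻⁶ = 94.23 kN, compressive.
σ_{aluminium} = P / A = 94230 / 2275 = 41.42 MPa.

σ ≈ 41.4 MPa (compressive)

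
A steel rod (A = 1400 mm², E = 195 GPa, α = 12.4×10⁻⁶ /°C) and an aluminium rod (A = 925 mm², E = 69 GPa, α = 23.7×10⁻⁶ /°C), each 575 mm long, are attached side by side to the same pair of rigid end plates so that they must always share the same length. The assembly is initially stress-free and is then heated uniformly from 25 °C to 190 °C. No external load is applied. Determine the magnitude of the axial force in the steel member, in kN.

Equilibrium of a rigid end plate with no external load gives equal and opposite internal forces ±P in the two members. Since α_{aluminium} > α_{steel}, heating drives the aluminium into compression and the steel into tension.
Setting the final lengths equal and cancelling L: (α₁ − α₂)ΔT = P/(A₁E₁) + P/(A₂E₂).
|α₁ − α₂|·ΔT = 11.3×10⁻⁶ × 165 = 0.001864.
1/(A₁E₁) + 1/(A₂E₂) = 1/(1400×195×10³) + 1/(925×69×10³) = 1.933×10⁻⁸ N⁻¹.
So P = 0.001864 / 1.933×10⁻⁸ = 96.45 kN.

P ≈ 96.5 kN (tensile in the steel)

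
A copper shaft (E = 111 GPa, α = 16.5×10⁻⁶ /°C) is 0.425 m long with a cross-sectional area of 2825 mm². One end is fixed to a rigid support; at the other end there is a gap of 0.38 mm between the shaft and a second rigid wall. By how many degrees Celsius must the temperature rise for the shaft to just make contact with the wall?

ΔT ≈ 54.2 °C

The gap closes when αΔT L = 0.38 mm, since the shaft is still unstressed at that instant.
ΔT = 0.38 / (16.5×10⁻⁶ × 425) = 54.19 °C.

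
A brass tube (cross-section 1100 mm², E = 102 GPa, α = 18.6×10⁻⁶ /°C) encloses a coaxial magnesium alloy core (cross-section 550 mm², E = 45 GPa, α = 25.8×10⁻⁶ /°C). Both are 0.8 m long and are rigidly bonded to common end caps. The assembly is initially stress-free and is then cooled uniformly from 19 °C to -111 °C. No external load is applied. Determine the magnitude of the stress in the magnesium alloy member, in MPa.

σ ≈ 34.5 MPa (tensile)

Both members must finish at the same length. With the larger α, the magnesium alloy tends to over-contract; the plates restrain it, putting the magnesium alloy in tension and the brass in compression. With no external load the two internal forces are equal and opposite, magnitude P.
Equating the net (thermal + elastic) strains gives |α₁ − α₂|·ΔT = P·[1/(A₁E₁) + 1/(A₂E₂)].
|α₁ − α₂|·ΔT = 7.2×10⁻⁶ × 130 = 0.000936.
1/(A₁E₁) + 1/(A₂E₂) = 1/(1100×102×10³) + 1/(550×45×10³) = 4.932×10⁻⁸ N⁻¹.
P = 0.000936 / 4.932×10⁻⁸ = 18980 N = 18.98 kN.
σ_{magnesium alloy} = P/A₂ = 18980/550 = 34.51 MPa, tensile.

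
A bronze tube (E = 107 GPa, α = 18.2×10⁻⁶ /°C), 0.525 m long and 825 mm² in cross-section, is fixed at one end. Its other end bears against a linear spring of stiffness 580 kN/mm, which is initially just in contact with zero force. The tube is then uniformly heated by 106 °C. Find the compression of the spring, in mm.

δ ≈ 0.228 mm

If the spring were absent the tube would lengthen by αΔT L = 18.2×10⁻⁶ × 106 × 525 = 1.013 mm.
Let P be the compressive force at the spring. The tube shortens elastically by PL/(AE) and the spring compresses by P/k; together these equal δ_free.
P [ L/(AE) + 1/k ] = δ_free → P [ 525/(825×107×10³) + 1/(580×10³) ] = 1.013.
P = 1.013 / 7.671×10⁻⁶ = 132000 N.
Spring compression = P/k = 132000/(580×10³) = 0.2276 mm.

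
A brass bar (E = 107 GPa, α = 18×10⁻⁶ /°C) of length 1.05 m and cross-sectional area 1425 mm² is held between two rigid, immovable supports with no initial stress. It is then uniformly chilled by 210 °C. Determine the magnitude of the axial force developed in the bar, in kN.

P ≈ 576 kN (tensile)

The ends cannot move, so σ = EαΔT = 107×10³ × 18×10⁻⁶ × 210 = 404.5 MPa.
Then P = σA = 404.5 × 1425 mm² = 576.4 kN, tensile.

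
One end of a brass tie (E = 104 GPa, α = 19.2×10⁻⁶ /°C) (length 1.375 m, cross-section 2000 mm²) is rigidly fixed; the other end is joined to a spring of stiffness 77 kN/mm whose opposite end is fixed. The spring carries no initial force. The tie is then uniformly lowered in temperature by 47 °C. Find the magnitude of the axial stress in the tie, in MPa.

Free thermal contraction: δ_free = αΔT L = 19.2×10⁻⁶ × 47 × 1375 = 1.241 mm.
Let P be the tensile force in the spring. The tie extends elastically by PL/(AE) and the spring stretches by P/k; together these equal δ_free.
So P = δ_free / [L/(AE) + 1/k] = 1.241 / [ 1375/(2000×104×10³) + 1/(77×10³) ].
P = 1.241 / 1.96×10⁻⁵ = 63310 N.
σ = P/A = 63310/2000 = 31.66 MPa.

σ ≈ 31.7 MPa (tensile)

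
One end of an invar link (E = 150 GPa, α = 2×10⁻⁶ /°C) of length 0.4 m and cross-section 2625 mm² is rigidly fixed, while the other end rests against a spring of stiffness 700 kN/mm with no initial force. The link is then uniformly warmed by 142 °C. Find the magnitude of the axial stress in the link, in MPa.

The unrestrained thermal change is αΔT L = 2×10⁻⁶ × 142 × 400 = 0.1136 mm.
Let P be the compressive force at the spring. The link shortens elastically by PL/(AE) and the spring compresses by P/k; together these equal δ_free.
P [ L/(AE) + 1/k ] = δ_free → P [ 400/(2625×150×10³) + 1/(700×10³) ] = 0.1136.
P = 0.1136 / 2.444×10⁻⁶ = 46470 N.
σ = P/A = 46470/2625 = 17.7 MPa.

σ ≈ 17.7 MPa (compressive)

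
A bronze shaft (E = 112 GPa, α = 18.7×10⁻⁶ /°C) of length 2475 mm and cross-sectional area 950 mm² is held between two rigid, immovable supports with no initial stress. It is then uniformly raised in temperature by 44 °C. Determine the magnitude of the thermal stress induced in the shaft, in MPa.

σ ≈ 92.2 MPa (compressive)

Because both ends are immovable the net strain is zero, and the suppressed thermal strain is αΔT = 18.7×10⁻⁶ × 44 = 822.8×10⁻⁶.
Hence σ = E·αΔT = 112×10³ × 822.8×10⁻⁶ = 92.15 MPa, compressive.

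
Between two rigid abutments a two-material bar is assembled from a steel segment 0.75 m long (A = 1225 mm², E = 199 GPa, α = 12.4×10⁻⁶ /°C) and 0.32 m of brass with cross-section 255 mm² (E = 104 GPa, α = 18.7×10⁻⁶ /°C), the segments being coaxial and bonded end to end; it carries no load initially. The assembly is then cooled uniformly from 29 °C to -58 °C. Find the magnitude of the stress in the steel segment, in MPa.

σ ≈ 71.7 MPa (tensile)

If the supports were absent, the total length change would be Σ αᵢΔT Lᵢ = 12.4×10⁻⁶×87×750 + 18.7×10⁻⁶×87×320 = 1.33 mm.
The walls prevent any net length change, so an axial force P (same in every segment) develops. Compatibility: P · Σ Lᵢ/(AᵢEᵢ) = δ_free.
Σ Lᵢ/(AᵢEᵢ) = 750/(1225×199×10³) + 320/(255×104×10³) = 1.514×10⁻⁵ mm/N.
P = 1.33 / 1.514×10⁻⁵ = 87810 N = 87.81 kN, tensile.
σ_{steel} = P / A = 87810 / 1225 = 71.68 MPa.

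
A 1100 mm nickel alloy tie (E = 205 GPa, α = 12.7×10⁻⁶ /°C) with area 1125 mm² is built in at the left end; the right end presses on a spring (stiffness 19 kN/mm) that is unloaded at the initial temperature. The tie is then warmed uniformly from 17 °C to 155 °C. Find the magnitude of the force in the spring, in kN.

P ≈ 33.6 kN

If the spring were absent the tie would lengthen by αΔT L = 12.7×10⁻⁶ × 138 × 1100 = 1.928 mm.
With a force P in the spring, the elastic change of the tie is PL/(AE) and that of the spring is P/k; compatibility requires their sum to equal δ_free.
P [ L/(AE) + 1/k ] = δ_free → P [ 1100/(1125×205×10³) + 1/(19×10³) ] = 1.928.
P = 1.928 / 5.74×10⁻⁵ = 33590 N.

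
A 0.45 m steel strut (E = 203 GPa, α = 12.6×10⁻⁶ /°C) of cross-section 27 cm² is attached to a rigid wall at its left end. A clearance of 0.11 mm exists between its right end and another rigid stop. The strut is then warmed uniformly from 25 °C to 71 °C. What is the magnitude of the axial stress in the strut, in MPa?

σ ≈ 68 MPa (compressive)

Free thermal elongation = αΔT L = 12.6×10⁻⁶ × 46 × 450 = 0.2608 mm.
This exceeds the 0.11 mm gap, so the wall pushes back. The portion of expansion that must be recovered elastically is δ_free − gap = 0.2608 − 0.11 = 0.1508 mm.
That suppressed elongation corresponds to σ = E·Δ/L = 203×10³ × 0.1508/450 = 68.04 MPa.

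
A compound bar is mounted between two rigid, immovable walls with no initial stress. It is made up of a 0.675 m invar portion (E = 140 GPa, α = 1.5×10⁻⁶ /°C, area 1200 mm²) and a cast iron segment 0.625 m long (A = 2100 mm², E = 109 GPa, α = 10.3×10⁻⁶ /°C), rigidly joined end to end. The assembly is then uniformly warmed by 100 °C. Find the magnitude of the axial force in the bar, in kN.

Free thermal expansion of the whole bar: Σ αᵢΔT Lᵢ = 1.5×10⁻⁶×100×675 + 10.3×10⁻⁶×100×625 = 0.745 mm.
Since the ends are fixed, an axial force P builds up, equal in every segment, with P · Σ Lᵢ/(AᵢEᵢ) = δ_free.
Σ Lᵢ/(AᵢEᵢ) = 675/(1200×140×10³) + 625/(2100×109×10³) = 6.748×10⁻⁶ mm/N.
P = 0.745 / 6.748×10⁻⁶ = 110400 N = 110.4 kN, compressive.

P ≈ 110 kN (compressive)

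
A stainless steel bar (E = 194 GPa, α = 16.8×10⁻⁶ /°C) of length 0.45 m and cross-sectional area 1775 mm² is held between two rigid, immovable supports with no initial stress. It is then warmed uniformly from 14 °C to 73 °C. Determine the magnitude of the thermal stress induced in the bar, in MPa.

σ ≈ 192 MPa (compressive)

Because both ends are immovable the net strain is zero, and the suppressed thermal strain is αΔT = 16.8×10⁻⁶ × 59 = 991.2×10⁻⁶.
The stress required to suppress this strain is σ = Eε = 194×10³ × 991.2×10⁻⁶ = 192.3 MPa, compressive since the bar is trying to expand.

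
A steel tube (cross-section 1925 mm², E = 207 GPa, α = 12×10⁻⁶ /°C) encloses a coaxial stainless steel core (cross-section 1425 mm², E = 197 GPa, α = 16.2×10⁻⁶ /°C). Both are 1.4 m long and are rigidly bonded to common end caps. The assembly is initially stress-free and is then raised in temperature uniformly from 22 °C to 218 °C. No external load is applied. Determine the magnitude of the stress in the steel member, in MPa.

σ ≈ 70.4 MPa (tensile)

The stainless steel has the larger α, so on heating it would change length more than the steel if both were free. The rigid plates force a common final length, so the stainless steel is put into compression and the steel into tension, with equal and opposite forces P (no external load).
Compatibility of the two members (thermal + elastic change equal): (α₁ − α₂)ΔT = P·[1/(A₁E₁) + 1/(A₂E₂)].
|α₁ − α₂|·ΔT = 4.2×10⁻⁶ × 196 = 0.0008232.
1/(A₁E₁) + 1/(A₂E₂) = 1/(1925×207×10³) + 1/(1425×197×10³) = 6.072×10⁻⁹ N⁻¹.
P = 0.0008232 / 6.072×10⁻⁹ = 135600 N = 135.6 kN.
σ_{steel} = P/A₁ = 135600/1925 = 70.43 MPa, tensile.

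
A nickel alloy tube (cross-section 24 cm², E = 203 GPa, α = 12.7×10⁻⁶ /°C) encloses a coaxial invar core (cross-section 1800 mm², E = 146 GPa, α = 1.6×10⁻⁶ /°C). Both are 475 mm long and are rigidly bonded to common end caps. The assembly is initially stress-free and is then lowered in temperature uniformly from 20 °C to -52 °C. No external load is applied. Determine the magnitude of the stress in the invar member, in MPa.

Equilibrium of a rigid end plate with no external load gives equal and opposite internal forces ±P in the two members. Since α_{nickel alloy} > α_{invar}, cooling drives the nickel alloy into tension and the invar into compression.
Compatibility of the two members (thermal + elastic change equal): (α₁ − α₂)ΔT = P·[1/(A₁E₁) + 1/(A₂E₂)].
|α₁ − α₂|·ΔT = 11.1×10⁻⁶ × 72 = 0.0007992.
1/(A₁E₁) + 1/(A₂E₂) = 1/(2400×203×10³) + 1/(1800×146×10³) = 5.858×10⁻⁹ N⁻¹.
So P = 0.0007992 / 5.858×10⁻⁹ = 136.4 kN.
σ_{invar} = P/A₂ = 136400/1800 = 75.8 MPa, compressive.

σ ≈ 75.8 MPa (compressive)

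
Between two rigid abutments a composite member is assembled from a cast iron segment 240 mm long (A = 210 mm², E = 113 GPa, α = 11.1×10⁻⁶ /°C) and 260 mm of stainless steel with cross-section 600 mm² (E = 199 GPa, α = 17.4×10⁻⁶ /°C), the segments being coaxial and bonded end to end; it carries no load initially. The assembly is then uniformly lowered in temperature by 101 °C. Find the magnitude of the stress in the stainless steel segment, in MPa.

σ ≈ 98.4 MPa (tensile)

If the supports were absent, the total length change would be Σ αᵢΔT Lᵢ = 11.1×10⁻⁶×101×240 + 17.4×10⁻⁶×101×260 = 0.726 mm.
Since the ends are fixed, an axial force P builds up, equal in every segment, with P · Σ Lᵢ/(AᵢEᵢ) = δ_free.
The series flexibility is Σ Lᵢ/(AᵢEᵢ) = 240/(210×113×10³) + 260/(600×199×10³) = 1.229×10⁻⁵ mm/N.
P = 0.726 / 1.229×10⁻⁵ = 59070 N = 59.07 kN, tensile.
σ_{stainless steel} = P / A = 59070 / 600 = 98.44 MPa.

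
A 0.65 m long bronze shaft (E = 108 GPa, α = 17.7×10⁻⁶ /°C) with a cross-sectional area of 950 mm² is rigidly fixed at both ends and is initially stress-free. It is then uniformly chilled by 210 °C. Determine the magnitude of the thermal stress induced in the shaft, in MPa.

σ ≈ 401 MPa (tensile)

With length fixed, the mechanical strain must cancel the thermal strain αΔT = 17.7×10⁻⁶ × 210 = 3717×10⁻⁶.
Hence σ = E·αΔT = 108×10³ × 3717×10⁻⁶ = 401.4 MPa, tensile.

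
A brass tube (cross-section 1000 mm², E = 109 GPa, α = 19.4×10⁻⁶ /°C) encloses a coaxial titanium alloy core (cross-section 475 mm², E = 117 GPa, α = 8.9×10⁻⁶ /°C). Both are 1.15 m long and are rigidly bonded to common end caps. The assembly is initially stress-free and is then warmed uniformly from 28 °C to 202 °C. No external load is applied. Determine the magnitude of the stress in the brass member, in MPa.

σ ≈ 67.2 MPa (compressive)

Equilibrium of a rigid end plate with no external load gives equal and opposite internal forces ±P in the two members. Since α_{brass} > α_{titanium alloy}, heating drives the brass into compression and the titanium alloy into tension.
Setting the final lengths equal and cancelling L: (α₁ − α₂)ΔT = P/(A₁E₁) + P/(A₂E₂).
|α₁ − α₂|·ΔT = 10.5×10⁻⁶ × 174 = 0.001827.
1/(A₁E₁) + 1/(A₂E₂) = 1/(1000×109×10³) + 1/(475×117×10³) = 2.717×10⁻⁸ N⁻¹.
P = 0.001827 / 2.717×10⁻⁸ = 67250 N = 67.25 kN.
σ_{brass} = P/A₁ = 67250/1000 = 67.25 MPa, compressive.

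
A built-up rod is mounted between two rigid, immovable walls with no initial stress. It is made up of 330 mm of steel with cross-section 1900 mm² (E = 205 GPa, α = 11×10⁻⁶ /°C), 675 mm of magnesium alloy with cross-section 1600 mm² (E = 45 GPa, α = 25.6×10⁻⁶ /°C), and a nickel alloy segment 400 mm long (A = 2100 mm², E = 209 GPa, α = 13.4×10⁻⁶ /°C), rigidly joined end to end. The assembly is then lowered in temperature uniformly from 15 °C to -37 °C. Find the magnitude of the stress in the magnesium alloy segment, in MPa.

Free thermal contraction of the whole bar: Σ αᵢΔT Lᵢ = 11×10⁻⁶×52×330 + 25.6×10⁻⁶×52×675 + 13.4×10⁻⁶×52×400 = 1.366 mm.
The walls prevent any net length change, so an axial force P (same in every segment) develops. Compatibility: P · Σ Lᵢ/(AᵢEᵢ) = δ_free.
Σ Lᵢ/(AᵢEᵢ) = 330/(1900×205×10³) + 675/(1600×45×10³) + 400/(2100×209×10³) = 1.113×10⁻⁵ mm/N.
So P = 1.366 / 1.113×10⁻⁵ = 122.7 kN, tensile.
σ_{magnesium alloy} = P / A = 122700 / 1600 = 76.68 MPa.

σ ≈ 76.7 MPa (tensile)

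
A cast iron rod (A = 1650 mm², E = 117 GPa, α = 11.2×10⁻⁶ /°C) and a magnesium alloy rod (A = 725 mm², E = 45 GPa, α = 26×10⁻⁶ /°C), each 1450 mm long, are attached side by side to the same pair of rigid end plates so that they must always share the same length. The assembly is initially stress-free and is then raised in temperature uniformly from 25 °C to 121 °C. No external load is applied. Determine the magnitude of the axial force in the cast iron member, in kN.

Equilibrium of a rigid end plate with no external load gives equal and opposite internal forces ±P in the two members. Since α_{magnesium alloy} > α_{cast iron}, heating drives the magnesium alloy into compression and the cast iron into tension.
Equating the net (thermal + elastic) strains gives |α₁ − α₂|·ΔT = P·[1/(A₁E₁) + 1/(A₂E₂)].
|α₁ − α₂|·ΔT = 14.8×10⁻⁶ × 96 = 0.001421.
1/(A₁E₁) + 1/(A₂E₂) = 1/(1650×117×10³) + 1/(725×45×10³) = 3.583×10⁻⁸ N⁻¹.
So P = 0.001421 / 3.583×10⁻⁸ = 39.65 kN.

P ≈ 39.7 kN (tensile in the cast iron)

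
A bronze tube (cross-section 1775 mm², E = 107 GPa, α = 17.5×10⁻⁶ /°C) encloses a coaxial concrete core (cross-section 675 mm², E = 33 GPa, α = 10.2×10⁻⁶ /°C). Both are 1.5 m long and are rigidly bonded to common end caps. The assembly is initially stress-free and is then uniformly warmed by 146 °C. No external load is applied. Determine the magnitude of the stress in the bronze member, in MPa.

σ ≈ 12 MPa (compressive)

Equilibrium of a rigid end plate with no external load gives equal and opposite internal forces ±P in the two members. Since α_{bronze} > α_{concrete}, heating drives the bronze into compression and the concrete into tension.
Compatibility of the two members (thermal + elastic change equal): (α₁ − α₂)ΔT = P·[1/(A₁E₁) + 1/(A₂E₂)].
|α₁ − α₂|·ΔT = 7.3×10⁻⁶ × 146 = 0.001066.
1/(A₁E₁) + 1/(A₂E₂) = 1/(1775×107×10³) + 1/(675×33×10³) = 5.016×10⁻⁸ N⁻¹.
So P = 0.001066 / 5.016×10⁻⁸ = 21.25 kN.
σ_{bronze} = P/A₁ = 21250/1775 = 11.97 MPa, compressive.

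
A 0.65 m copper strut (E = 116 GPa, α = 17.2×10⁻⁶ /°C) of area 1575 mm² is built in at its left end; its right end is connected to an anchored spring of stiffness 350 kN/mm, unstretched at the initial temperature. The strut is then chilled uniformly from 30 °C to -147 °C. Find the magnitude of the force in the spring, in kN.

If the spring were absent the strut would shorten by αΔT L = 17.2×10⁻⁶ × 177 × 650 = 1.979 mm.
With a force P in the spring, the elastic change of the strut is PL/(AE) and that of the spring is P/k; compatibility requires their sum to equal δ_free.
P [ L/(AE) + 1/k ] = δ_free → P [ 650/(1575×116×10³) + 1/(350×10³) ] = 1.979.
P = 1.979 / 6.415×10⁻⁶ = 308500 N.

P ≈ 308 kN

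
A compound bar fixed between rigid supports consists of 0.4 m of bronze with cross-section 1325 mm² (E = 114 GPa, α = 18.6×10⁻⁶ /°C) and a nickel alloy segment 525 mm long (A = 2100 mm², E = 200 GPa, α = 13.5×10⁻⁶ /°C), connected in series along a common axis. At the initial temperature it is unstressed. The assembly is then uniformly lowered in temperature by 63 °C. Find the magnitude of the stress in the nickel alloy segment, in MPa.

Free thermal contraction of the whole bar: Σ αᵢΔT Lᵢ = 18.6×10⁻⁶×63×400 + 13.5×10⁻⁶×63×525 = 0.9152 mm.
The rigid supports impose zero overall length change; the single axial force P common to all segments must satisfy P Σ Lᵢ/(AᵢEᵢ) = δ_free.
Σ Lᵢ/(AᵢEᵢ) = 400/(1325×114×10³) + 525/(2100×200×10³) = 3.898×10⁻⁶ mm/N.
P = 0.9152 / 3.898×10⁻⁶ = 234800 N = 234.8 kN, tensile.
σ_{nickel alloy} = P / A = 234800 / 2100 = 111.8 MPa.

σ ≈ 112 MPa (tensile)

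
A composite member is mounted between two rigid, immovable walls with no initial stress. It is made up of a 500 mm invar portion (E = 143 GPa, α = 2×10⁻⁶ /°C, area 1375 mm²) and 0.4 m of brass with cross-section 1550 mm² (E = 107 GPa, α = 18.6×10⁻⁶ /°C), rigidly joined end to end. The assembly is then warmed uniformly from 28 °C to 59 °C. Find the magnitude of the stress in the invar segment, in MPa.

σ ≈ 38.4 MPa (compressive)

If the supports were absent, the total length change would be Σ αᵢΔT Lᵢ = 2×10⁻⁶×31×500 + 18.6×10⁻⁶×31×400 = 0.2616 mm.
The rigid supports impose zero overall length change; the single axial force P common to all segments must satisfy P Σ Lᵢ/(AᵢEᵢ) = δ_free.
The series flexibility is Σ Lᵢ/(AᵢEᵢ) = 500/(1375×143×10³) + 400/(1550×107×10³) = 4.955×10⁻⁶ mm/N.
So P = 0.2616 / 4.955×10⁻⁶ = 52.81 kN, compressive.
σ_{invar} = P / A = 52810 / 1375 = 38.4 MPa.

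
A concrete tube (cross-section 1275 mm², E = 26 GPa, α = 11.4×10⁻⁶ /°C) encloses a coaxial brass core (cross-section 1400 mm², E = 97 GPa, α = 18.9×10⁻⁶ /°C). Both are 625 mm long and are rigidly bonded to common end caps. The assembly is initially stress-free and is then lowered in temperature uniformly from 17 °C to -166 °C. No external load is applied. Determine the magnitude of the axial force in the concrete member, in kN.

P ≈ 36.6 kN (compressive in the concrete)

The brass has the larger α, so on cooling it would change length more than the concrete if both were free. The rigid plates force a common final length, so the brass is put into tension and the concrete into compression, with equal and opposite forces P (no external load).
Setting the final lengths equal and cancelling L: (α₁ − α₂)ΔT = P/(A₁E₁) + P/(A₂E₂).
|α₁ − α₂|·ΔT = 7.5×10⁻⁶ × 183 = 0.001372.
1/(A₁E₁) + 1/(A₂E₂) = 1/(1275×26×10³) + 1/(1400×97×10³) = 3.753×10⁻⁸ N⁻¹.
So P = 0.001372 / 3.753×10⁻⁸ = 36.57 kN.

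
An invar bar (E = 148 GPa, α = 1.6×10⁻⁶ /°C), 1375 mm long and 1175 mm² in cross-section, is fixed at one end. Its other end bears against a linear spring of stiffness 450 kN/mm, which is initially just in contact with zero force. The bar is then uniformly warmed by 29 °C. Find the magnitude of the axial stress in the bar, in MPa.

If the spring were absent the bar would lengthen by αΔT L = 1.6×10⁻⁶ × 29 × 1375 = 0.0638 mm.
Let P be the compressive force at the spring. The bar shortens elastically by PL/(AE) and the spring compresses by P/k; together these equal δ_free.
So P = δ_free / [L/(AE) + 1/k] = 0.0638 / [ 1375/(1175×148×10³) + 1/(450×10³) ].
P = 0.0638 / 1.013×10⁻⁵ = 6299 N.
σ = P/A = 6299/1175 = 5.361 MPa.

σ ≈ 5.36 MPa (compressive)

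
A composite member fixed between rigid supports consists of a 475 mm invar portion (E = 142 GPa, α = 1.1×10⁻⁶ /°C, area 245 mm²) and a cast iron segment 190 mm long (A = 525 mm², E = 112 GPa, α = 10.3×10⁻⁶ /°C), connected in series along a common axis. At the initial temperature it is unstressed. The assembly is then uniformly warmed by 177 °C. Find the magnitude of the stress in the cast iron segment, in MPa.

σ ≈ 49.5 MPa (compressive)

If the supports were absent, the total length change would be Σ αᵢΔT Lᵢ = 1.1×10⁻⁶×177×475 + 10.3×10⁻⁶×177×190 = 0.4389 mm.
The walls prevent any net length change, so an axial force P (same in every segment) develops. Compatibility: P · Σ Lᵢ/(AᵢEᵢ) = δ_free.
The series flexibility is Σ Lᵢ/(AᵢEᵢ) = 475/(245×142×10³) + 190/(525×112×10³) = 1.688×10⁻⁵ mm/N.
So P = 0.4389 / 1.688×10⁻⁵ = 25.99 kN, compressive.
σ_{cast iron} = P / A = 25990 / 525 = 49.51 MPa.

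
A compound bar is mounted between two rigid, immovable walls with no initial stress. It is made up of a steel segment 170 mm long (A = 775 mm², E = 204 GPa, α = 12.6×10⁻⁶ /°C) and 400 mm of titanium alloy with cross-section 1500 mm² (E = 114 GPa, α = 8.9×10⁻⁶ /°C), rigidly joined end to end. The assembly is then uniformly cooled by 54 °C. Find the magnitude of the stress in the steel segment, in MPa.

Free thermal contraction of the whole bar: Σ αᵢΔT Lᵢ = 12.6×10⁻⁶×54×170 + 8.9×10⁻⁶×54×400 = 0.3079 mm.
Since the ends are fixed, an axial force P builds up, equal in every segment, with P · Σ Lᵢ/(AᵢEᵢ) = δ_free.
The series flexibility is Σ Lᵢ/(AᵢEᵢ) = 170/(775×204×10³) + 400/(1500×114×10³) = 3.414×10⁻⁶ mm/N.
So P = 0.3079 / 3.414×10⁻⁶ = 90.18 kN, tensile.
σ_{steel} = P / A = 90180 / 775 = 116.4 MPa.

σ ≈ 116 MPa (tensile)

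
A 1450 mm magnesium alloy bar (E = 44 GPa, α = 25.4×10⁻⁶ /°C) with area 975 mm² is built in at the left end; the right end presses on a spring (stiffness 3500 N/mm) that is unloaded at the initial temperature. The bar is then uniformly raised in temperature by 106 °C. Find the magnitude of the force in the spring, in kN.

P ≈ 12.2 kN

Free thermal expansion: δ_free = αΔT L = 25.4×10⁻⁶ × 106 × 1450 = 3.904 mm.
Let P be the compressive force at the spring. The bar shortens elastically by PL/(AE) and the spring compresses by P/k; together these equal δ_free.
P [ L/(AE) + 1/k ] = δ_free → P [ 1450/(975×44×10³) + 1/(3500) ] = 3.904.
P = 3.904 / 0.0003195 = 12220 N.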